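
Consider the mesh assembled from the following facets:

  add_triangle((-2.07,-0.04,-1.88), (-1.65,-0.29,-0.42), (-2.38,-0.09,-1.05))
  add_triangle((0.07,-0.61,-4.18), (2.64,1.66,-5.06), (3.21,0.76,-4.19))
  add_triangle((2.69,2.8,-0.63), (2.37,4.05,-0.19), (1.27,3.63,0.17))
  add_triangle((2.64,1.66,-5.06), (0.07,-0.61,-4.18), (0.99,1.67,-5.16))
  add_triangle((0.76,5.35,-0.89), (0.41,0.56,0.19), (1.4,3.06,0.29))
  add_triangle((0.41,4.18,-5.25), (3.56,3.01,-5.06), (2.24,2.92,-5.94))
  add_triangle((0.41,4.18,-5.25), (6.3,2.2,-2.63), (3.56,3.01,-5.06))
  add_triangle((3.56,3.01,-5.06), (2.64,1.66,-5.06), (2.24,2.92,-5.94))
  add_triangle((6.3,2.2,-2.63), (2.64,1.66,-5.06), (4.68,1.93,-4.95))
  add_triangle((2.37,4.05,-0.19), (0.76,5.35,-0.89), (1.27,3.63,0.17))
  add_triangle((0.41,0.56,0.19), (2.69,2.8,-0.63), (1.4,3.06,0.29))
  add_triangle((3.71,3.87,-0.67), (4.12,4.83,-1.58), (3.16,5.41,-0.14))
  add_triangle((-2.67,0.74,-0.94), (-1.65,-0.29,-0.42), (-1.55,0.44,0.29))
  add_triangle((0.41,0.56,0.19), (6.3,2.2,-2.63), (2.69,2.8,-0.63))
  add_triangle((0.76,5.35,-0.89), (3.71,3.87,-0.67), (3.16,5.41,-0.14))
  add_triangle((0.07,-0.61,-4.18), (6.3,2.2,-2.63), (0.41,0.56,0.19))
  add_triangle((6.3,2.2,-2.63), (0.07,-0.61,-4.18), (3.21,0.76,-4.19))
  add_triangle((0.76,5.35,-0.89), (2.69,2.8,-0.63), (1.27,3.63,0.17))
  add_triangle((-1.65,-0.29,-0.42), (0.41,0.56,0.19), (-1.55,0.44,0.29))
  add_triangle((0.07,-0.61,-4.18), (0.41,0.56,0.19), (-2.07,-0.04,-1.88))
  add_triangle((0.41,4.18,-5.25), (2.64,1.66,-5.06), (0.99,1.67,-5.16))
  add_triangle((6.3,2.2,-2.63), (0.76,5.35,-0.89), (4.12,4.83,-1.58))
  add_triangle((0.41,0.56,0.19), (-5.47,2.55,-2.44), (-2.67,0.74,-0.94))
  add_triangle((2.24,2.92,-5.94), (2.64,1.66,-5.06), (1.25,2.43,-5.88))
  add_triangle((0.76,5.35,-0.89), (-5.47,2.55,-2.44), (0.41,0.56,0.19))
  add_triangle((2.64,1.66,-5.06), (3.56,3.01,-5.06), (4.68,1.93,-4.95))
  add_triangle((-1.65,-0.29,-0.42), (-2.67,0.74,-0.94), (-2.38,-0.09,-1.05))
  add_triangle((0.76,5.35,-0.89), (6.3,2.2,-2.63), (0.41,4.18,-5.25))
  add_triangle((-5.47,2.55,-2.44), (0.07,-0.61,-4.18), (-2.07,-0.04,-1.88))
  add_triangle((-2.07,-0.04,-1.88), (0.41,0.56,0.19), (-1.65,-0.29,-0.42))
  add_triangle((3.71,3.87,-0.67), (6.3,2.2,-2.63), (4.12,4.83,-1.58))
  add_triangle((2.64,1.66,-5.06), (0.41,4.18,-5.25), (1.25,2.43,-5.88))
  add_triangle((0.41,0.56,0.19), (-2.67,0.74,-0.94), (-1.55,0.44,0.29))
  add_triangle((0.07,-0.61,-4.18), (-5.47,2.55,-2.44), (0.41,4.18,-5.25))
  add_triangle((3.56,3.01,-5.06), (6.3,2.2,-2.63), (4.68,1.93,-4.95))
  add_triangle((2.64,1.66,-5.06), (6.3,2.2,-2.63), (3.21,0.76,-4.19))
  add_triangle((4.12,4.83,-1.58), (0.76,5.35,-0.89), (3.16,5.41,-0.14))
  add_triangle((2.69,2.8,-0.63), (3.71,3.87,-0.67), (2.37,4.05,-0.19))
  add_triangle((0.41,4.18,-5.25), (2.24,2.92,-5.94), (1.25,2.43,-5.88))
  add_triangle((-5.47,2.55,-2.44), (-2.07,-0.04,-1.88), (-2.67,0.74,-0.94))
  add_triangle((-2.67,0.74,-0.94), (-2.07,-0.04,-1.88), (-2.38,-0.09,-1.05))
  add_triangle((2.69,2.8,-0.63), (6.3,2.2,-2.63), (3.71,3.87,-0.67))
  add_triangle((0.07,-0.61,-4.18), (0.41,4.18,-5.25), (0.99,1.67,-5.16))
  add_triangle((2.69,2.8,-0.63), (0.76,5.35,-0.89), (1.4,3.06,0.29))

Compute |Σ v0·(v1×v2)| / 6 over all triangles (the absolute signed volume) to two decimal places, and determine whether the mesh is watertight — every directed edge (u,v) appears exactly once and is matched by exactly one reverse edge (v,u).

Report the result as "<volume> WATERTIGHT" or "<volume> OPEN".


Per-triangle v0·(v1×v2)/6:
  t1: +0.0826
  t2: +2.8049
  t3: -0.0460
  t4: +2.8036
  t5: +0.0083
  t6: +3.4274
  t7: +5.7262
  t8: +1.7317
  t9: -1.0932
  t10: +0.9130
  t11: +0.1686
  t12: +1.2343
  t13: +0.2787
  t14: +0.4898
  t15: -2.1974
  t16: -1.5761
  t17: +0.3254
  t18: -1.6922
  t19: -0.0751
  t20: -0.8467
  t21: +3.5728
  t22: +2.7865
  t23: +0.1752
  t24: +1.1261
  t25: +0.8786
  t26: +2.1504
  t27: +0.1242
  t28: +24.6875
  t29: +3.3549
  t30: -0.1892
  t31: +2.7509
  t32: -2.7836
  t33: +0.2503
  t34: +19.6415
  t35: +4.4489
  t36: +3.7088
  t37: +3.9828
  t38: -0.1398
  t39: +2.2472
  t40: +0.6701
  t41: +0.3261
  t42: -0.3843
  t43: +2.5699
  t44: +1.7745
Σ = +90.1981 → |volume| = 90.20

Directed edges: 132 total; 6 unmatched, e.g. (2.37,4.05,-0.19)→(0.76,5.35,-0.89) → open.

90.20 OPEN


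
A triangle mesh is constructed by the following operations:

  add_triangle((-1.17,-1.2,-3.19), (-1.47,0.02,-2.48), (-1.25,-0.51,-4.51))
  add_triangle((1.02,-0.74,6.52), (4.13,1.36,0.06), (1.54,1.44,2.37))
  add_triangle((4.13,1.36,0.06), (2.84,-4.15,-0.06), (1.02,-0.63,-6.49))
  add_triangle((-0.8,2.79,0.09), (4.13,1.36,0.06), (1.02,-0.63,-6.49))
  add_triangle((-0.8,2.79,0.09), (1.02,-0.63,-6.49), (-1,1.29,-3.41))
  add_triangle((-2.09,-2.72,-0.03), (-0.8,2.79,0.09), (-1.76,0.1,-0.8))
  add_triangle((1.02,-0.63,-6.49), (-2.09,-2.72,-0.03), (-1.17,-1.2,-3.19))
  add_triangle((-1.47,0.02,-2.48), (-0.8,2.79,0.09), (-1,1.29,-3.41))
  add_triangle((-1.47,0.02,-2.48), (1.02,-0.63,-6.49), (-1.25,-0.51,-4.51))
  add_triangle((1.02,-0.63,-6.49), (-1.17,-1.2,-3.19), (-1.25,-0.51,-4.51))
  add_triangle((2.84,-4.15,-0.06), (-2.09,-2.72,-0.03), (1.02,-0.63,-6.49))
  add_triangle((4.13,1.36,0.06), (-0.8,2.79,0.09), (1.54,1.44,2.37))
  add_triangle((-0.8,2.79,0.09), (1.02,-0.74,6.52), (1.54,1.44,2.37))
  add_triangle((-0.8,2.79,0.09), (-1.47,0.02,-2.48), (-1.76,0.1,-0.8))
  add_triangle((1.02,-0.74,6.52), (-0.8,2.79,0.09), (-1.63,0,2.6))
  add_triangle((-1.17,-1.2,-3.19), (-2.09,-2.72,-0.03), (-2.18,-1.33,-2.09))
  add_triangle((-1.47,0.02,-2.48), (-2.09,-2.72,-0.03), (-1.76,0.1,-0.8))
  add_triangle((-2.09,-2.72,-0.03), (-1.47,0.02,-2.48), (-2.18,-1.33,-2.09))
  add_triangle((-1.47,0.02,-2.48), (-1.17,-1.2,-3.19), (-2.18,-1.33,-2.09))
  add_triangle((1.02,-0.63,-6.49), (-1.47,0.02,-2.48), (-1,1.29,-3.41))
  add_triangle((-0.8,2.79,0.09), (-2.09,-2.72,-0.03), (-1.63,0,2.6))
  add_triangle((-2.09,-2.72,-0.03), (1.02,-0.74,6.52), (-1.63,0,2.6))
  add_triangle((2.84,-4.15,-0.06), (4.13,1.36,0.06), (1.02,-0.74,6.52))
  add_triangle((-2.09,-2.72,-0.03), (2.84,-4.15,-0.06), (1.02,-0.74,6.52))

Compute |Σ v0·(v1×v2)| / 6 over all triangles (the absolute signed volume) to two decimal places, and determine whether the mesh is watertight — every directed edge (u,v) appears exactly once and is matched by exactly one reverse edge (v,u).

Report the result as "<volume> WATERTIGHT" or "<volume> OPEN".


Per-triangle v0·(v1×v2)/6:
  t1: +0.5583
  t2: +5.9158
  t3: +22.7016
  t4: +13.6042
  t5: +3.2428
  t6: +1.1184
  t7: +2.8948
  t8: +1.6233
  t9: +0.6977
  t10: +1.7559
  t11: +17.7088
  t12: +4.8689
  t13: +5.0697
  t14: +1.4502
  t15: +5.9366
  t16: +1.4345
  t17: +1.5258
  t18: +0.0954
  t19: +0.8781
  t20: +2.8277
  t21: +3.4260
  t22: +6.6963
  t23: +22.8452
  t24: +17.8520
Σ = +146.7280 → |volume| = 146.73

Directed edges: 72 total, each appears once with its reverse present → watertight.

146.73 WATERTIGHT


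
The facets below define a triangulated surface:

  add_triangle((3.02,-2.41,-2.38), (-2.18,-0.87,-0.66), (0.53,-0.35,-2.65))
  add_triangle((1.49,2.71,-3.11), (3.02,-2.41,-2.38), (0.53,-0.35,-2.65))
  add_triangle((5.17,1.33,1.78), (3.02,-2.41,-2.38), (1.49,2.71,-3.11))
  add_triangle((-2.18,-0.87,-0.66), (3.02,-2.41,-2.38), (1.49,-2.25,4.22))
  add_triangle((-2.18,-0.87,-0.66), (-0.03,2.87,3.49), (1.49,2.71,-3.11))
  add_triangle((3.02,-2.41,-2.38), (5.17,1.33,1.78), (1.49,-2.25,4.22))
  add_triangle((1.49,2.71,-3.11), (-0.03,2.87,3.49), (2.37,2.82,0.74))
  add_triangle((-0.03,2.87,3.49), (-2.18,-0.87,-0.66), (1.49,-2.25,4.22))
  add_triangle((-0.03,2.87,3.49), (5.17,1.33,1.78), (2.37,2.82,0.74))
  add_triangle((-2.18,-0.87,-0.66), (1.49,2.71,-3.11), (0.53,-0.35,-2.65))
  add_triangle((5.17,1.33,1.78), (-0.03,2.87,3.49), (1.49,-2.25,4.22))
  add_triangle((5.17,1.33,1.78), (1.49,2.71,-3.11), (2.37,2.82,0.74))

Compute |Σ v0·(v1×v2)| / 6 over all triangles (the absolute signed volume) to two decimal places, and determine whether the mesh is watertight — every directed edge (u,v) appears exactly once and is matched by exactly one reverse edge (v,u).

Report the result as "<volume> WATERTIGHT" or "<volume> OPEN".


Per-triangle v0·(v1×v2)/6:
  t1: +3.0195
  t2: +4.3099
  t3: +16.8050
  t4: +8.3554
  t5: +6.4182
  t6: +17.9392
  t7: +5.3988
  t8: +7.5630
  t9: +6.8549
  t10: +2.8866
  t11: +17.1344
  t12: +6.7479
Σ = +103.4327 → |volume| = 103.43

Directed edges: 36 total, each appears once with its reverse present → watertight.

103.43 WATERTIGHT


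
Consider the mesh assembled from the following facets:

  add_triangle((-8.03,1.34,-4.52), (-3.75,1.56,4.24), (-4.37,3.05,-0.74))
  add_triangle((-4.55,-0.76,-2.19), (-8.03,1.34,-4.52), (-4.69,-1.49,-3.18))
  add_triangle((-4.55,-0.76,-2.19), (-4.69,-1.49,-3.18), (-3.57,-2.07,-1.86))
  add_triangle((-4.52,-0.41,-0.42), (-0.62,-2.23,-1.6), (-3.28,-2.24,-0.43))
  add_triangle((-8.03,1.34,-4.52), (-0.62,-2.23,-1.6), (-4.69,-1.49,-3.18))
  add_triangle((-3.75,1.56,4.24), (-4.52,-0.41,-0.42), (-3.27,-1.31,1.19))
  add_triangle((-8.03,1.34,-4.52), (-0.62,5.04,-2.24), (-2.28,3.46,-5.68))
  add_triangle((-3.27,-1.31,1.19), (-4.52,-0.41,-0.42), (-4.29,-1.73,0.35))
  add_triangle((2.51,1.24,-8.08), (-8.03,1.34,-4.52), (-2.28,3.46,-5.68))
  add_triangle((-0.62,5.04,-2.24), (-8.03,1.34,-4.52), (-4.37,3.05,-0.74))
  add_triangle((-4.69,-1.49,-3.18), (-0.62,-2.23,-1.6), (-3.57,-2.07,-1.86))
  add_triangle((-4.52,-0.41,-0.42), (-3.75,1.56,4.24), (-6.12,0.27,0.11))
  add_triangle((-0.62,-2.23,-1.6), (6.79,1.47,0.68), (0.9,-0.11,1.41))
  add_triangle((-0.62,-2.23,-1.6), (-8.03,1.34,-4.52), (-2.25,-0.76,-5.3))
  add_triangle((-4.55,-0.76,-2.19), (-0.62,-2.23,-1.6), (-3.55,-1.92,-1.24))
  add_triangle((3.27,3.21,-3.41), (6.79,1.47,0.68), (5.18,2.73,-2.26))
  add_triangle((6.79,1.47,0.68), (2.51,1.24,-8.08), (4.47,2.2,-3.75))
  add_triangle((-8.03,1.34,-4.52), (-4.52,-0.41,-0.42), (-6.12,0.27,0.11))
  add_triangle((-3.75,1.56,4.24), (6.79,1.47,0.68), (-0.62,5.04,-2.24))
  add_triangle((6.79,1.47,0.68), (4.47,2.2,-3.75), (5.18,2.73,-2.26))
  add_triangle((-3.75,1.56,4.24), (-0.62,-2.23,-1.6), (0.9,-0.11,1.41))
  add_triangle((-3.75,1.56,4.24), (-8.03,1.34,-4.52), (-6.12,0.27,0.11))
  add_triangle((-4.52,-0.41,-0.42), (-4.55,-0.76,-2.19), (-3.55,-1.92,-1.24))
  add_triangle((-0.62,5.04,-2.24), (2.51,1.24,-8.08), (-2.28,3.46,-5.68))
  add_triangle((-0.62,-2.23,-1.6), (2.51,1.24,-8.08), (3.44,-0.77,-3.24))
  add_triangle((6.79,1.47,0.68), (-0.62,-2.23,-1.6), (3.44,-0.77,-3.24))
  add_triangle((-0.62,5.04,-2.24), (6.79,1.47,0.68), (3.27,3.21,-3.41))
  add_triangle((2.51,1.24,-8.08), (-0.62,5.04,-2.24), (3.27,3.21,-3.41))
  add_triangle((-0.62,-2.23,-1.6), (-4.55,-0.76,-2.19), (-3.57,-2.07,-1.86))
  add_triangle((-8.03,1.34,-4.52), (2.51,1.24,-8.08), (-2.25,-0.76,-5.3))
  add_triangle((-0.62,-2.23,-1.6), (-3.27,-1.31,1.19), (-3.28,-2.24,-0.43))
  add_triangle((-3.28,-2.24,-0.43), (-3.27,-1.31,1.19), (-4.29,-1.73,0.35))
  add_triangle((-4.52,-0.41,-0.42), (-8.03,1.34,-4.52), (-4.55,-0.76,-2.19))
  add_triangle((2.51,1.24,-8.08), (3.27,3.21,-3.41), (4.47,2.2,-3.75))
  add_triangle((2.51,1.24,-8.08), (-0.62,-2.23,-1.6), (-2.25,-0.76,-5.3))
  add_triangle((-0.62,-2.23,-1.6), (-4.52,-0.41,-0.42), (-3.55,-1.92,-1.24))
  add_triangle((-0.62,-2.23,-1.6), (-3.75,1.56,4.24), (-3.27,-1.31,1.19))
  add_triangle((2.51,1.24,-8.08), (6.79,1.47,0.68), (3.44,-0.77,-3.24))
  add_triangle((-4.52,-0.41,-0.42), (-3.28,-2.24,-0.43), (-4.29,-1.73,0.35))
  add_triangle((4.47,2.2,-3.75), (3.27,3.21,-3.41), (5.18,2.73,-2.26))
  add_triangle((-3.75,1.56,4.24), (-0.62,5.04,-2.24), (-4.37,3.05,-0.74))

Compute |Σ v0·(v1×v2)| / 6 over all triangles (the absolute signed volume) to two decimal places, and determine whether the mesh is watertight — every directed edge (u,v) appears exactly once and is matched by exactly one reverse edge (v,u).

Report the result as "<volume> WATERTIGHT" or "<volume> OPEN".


336.67 OPEN

Per-triangle v0·(v1×v2)/6:
  t1: +17.5751
  t2: +2.2269
  t3: +0.9551
  t4: +2.0520
  t5: +2.1185
  t6: +5.6413
  t7: +21.2536
  t8: +0.9374
  t9: +29.3632
  t10: +17.2358
  t11: +1.7538
  t12: +1.8807
  t13: +3.6609
  t14: +10.6953
  t15: +2.0656
  t16: +1.0645
  t17: +8.3091
  t18: +3.4033
  t19: +32.8722
  t20: +3.7662
  t21: +3.3946
  t22: +10.8301
  t23: +1.8893
  t24: +20.9917
  t25: +10.0189
  t26: +5.8652
  t27: +15.7181
  t28: +18.7419
  t29: -1.2261
  t30: +23.3804
  t31: +0.8322
  t32: +0.6012
  t33: +3.7409
  t34: +7.1217
  t35: +10.6228
  t36: -0.3664
  t37: +0.0584
  t38: +17.1072
  t39: +1.2220
  t40: +2.5767
  t41: +14.7147
Σ = +336.6662 → |volume| = 336.67

Directed edges: 123 total; 3 unmatched, e.g. (6.79,1.47,0.68)→(0.9,-0.11,1.41) → open.


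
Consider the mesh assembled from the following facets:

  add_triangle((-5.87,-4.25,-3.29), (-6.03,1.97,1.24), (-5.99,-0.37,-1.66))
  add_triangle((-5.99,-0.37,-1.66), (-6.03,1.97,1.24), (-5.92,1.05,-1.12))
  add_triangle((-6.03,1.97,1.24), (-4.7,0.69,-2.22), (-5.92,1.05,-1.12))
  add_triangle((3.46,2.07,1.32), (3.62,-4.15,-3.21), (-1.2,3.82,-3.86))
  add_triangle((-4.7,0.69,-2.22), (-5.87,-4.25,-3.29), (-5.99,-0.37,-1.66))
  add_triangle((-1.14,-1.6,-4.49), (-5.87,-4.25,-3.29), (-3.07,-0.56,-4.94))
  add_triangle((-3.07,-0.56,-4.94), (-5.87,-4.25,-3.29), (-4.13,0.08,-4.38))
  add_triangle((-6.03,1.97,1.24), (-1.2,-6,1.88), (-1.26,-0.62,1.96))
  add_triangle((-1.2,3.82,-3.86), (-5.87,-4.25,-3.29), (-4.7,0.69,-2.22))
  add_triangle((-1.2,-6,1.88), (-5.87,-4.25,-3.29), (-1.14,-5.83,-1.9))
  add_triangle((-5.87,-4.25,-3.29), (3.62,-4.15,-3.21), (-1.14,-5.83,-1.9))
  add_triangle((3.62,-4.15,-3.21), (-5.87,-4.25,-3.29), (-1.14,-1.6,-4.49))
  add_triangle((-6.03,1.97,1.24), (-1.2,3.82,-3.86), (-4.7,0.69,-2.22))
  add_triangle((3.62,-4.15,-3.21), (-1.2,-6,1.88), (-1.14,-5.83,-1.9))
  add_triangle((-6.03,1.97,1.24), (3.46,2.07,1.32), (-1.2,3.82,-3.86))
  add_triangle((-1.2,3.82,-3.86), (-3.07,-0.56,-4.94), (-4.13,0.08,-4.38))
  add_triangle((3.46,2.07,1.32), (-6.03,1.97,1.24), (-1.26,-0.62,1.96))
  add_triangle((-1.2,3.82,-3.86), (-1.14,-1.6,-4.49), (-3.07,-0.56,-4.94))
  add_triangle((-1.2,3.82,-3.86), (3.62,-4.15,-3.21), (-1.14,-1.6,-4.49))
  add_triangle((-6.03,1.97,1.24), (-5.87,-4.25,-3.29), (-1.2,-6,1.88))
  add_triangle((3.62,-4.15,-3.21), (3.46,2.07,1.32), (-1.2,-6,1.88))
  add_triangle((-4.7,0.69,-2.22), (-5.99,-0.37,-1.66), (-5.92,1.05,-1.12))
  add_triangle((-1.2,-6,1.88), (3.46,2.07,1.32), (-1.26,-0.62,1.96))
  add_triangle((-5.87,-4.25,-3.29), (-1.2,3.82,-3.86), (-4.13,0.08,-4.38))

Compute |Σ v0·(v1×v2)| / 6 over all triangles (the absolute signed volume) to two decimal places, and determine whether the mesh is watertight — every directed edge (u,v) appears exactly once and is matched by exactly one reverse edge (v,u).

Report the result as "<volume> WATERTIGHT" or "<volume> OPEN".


295.99 WATERTIGHT

Per-triangle v0·(v1×v2)/6:
  t1: +7.4081
  t2: +2.8968
  t3: +0.8450
  t4: +24.4052
  t5: +5.1885
  t6: +8.7043
  t7: +6.3103
  t8: +9.2332
  t9: +14.6634
  t10: +18.8284
  t11: +17.2972
  t12: +21.5401
  t13: +14.4674
  t14: +16.4667
  t15: +20.2077
  t16: +5.5047
  t17: +7.5770
  t18: +6.8620
  t19: +16.7484
  t20: +39.0131
  t21: +22.4987
  t22: +1.8062
  t23: +7.6148
  t24: -0.1003
Σ = +295.9868 → |volume| = 295.99

Directed edges: 72 total, each appears once with its reverse present → watertight.


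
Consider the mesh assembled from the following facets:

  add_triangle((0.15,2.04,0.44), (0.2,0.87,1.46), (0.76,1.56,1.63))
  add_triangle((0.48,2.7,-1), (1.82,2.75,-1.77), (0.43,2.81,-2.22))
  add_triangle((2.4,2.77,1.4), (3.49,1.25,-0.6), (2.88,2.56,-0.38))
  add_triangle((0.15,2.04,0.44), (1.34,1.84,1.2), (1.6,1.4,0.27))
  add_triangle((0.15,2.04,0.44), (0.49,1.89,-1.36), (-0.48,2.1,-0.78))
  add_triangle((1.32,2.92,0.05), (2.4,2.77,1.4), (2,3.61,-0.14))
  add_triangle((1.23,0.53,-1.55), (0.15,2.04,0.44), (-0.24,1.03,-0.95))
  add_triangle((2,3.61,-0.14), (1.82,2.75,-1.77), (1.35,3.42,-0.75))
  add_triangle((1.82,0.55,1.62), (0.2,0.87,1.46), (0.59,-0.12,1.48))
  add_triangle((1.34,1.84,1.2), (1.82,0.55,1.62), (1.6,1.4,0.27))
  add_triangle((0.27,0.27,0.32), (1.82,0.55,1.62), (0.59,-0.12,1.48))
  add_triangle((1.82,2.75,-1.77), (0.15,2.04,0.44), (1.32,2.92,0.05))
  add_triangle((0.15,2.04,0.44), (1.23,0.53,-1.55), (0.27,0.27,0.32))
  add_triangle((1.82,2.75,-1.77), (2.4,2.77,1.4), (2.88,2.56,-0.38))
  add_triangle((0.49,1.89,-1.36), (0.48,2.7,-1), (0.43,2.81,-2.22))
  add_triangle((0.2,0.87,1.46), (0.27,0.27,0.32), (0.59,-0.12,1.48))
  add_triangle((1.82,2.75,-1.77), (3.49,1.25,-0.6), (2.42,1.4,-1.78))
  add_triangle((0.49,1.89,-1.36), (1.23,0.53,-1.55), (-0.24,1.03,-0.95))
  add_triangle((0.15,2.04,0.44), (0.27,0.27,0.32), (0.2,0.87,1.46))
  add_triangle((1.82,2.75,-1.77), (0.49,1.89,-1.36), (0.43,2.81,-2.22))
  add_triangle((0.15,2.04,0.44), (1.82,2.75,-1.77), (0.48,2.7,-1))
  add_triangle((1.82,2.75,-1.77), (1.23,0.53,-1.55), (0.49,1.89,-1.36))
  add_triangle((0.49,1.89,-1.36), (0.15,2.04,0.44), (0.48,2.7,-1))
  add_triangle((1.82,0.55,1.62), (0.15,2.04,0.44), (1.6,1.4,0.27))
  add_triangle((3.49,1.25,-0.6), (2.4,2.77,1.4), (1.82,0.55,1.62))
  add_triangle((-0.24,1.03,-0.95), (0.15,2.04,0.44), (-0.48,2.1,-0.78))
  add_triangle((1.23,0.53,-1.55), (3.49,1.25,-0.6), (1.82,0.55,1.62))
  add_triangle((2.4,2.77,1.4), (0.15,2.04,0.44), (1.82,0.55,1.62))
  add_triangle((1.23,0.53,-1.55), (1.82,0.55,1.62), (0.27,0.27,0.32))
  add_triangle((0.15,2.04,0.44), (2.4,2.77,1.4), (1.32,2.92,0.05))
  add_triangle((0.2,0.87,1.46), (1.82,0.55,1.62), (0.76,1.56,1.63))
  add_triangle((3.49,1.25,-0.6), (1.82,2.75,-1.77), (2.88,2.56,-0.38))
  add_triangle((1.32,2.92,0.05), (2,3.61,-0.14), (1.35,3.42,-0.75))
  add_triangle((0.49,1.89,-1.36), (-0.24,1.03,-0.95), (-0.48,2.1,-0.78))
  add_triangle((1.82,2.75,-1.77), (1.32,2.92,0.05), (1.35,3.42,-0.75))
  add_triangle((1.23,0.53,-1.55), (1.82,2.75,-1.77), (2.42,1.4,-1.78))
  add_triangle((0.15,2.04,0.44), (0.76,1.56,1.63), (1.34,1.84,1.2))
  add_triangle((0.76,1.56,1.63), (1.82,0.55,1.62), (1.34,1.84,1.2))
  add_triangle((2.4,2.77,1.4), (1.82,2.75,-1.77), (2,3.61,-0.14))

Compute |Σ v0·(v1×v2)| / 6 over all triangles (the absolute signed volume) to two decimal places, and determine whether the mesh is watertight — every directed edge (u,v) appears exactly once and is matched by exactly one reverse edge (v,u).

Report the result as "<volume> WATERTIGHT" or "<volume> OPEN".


Per-triangle v0·(v1×v2)/6:
  t1: +0.2193
  t2: +0.7299
  t3: +1.4836
  t4: +0.4219
  t5: +0.5284
  t6: +0.3550
  t7: -0.6533
  t8: +0.6553
  t9: +0.3505
  t10: +0.5044
  t11: -0.0618
  t12: +0.5691
  t13: -0.2476
  t14: +1.4005
  t15: -0.1024
  t16: -0.0626
  t17: +1.2126
  t18: +0.2585
  t19: -0.0961
  t20: -0.0494
  t21: +0.6442
  t22: +0.4794
  t23: -0.0197
  t24: -0.7835
  t25: +2.2553
  t26: -0.1205
  t27: -0.0213
  t28: +0.6356
  t29: -0.1550
  t30: +0.7346
  t31: +0.2832
  t32: +1.4360
  t33: +0.1641
  t34: +0.1842
  t35: -0.4003
  t36: +0.4733
  t37: +0.3536
  t38: +0.4121
  t39: +1.1349
Σ = +15.1061 → |volume| = 15.11

Directed edges: 117 total; 3 unmatched, e.g. (3.49,1.25,-0.6)→(2.42,1.4,-1.78) → open.

15.11 OPEN


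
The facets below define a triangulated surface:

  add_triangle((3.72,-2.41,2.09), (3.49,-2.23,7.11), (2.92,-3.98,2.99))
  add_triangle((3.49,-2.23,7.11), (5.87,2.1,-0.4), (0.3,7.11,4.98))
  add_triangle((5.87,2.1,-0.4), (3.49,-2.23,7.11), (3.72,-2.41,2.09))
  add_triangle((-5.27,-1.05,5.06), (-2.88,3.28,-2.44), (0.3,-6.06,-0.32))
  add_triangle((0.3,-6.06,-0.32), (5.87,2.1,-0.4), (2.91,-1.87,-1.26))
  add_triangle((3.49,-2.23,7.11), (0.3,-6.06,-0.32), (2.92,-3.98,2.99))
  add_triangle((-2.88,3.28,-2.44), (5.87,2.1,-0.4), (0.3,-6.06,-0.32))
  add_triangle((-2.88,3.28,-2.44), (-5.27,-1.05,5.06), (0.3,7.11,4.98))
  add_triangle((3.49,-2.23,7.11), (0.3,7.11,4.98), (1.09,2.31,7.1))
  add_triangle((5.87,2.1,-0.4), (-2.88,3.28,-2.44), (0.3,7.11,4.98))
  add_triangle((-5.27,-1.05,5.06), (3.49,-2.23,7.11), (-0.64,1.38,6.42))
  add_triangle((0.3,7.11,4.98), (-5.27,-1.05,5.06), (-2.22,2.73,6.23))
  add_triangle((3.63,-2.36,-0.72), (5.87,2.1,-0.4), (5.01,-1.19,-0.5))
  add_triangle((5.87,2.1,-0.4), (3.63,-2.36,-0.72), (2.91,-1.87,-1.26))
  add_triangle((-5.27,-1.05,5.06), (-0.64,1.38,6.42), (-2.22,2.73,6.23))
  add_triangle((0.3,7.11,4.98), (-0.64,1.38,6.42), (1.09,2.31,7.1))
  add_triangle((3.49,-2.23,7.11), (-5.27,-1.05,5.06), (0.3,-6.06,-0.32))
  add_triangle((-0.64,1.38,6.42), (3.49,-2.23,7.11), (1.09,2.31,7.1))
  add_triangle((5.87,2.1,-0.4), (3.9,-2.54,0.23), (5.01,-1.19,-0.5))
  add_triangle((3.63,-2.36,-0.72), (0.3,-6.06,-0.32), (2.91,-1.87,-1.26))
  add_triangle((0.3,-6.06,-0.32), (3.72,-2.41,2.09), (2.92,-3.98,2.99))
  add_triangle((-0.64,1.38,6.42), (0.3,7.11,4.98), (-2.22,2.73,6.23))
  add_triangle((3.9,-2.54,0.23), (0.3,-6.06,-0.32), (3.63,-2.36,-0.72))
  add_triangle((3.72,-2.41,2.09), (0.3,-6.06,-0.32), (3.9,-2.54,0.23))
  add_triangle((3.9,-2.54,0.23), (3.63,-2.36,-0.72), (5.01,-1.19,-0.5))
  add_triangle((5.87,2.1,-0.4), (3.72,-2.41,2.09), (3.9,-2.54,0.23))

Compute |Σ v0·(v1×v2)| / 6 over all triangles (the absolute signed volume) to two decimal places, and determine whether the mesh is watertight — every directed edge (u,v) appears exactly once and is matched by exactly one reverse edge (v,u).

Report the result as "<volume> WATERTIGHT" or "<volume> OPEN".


Per-triangle v0·(v1×v2)/6:
  t1: +6.6928
  t2: +67.3570
  t3: +18.9161
  t4: +28.0874
  t5: -5.5529
  t6: +8.9543
  t7: +17.1696
  t8: +50.0652
  t9: +13.0835
  t10: +39.1474
  t11: +28.7682
  t12: +10.7009
  t13: +0.8113
  t14: +2.4542
  t15: +10.7494
  t16: +10.9499
  t17: +56.3117
  t18: +10.7511
  t19: +2.0571
  t20: +2.4263
  t21: +5.5401
  t22: +11.5181
  t23: +3.5616
  t24: +7.1280
  t25: +1.2564
  t26: +7.2080
Σ = +416.1125 → |volume| = 416.11

Directed edges: 78 total, each appears once with its reverse present → watertight.

416.11 WATERTIGHT


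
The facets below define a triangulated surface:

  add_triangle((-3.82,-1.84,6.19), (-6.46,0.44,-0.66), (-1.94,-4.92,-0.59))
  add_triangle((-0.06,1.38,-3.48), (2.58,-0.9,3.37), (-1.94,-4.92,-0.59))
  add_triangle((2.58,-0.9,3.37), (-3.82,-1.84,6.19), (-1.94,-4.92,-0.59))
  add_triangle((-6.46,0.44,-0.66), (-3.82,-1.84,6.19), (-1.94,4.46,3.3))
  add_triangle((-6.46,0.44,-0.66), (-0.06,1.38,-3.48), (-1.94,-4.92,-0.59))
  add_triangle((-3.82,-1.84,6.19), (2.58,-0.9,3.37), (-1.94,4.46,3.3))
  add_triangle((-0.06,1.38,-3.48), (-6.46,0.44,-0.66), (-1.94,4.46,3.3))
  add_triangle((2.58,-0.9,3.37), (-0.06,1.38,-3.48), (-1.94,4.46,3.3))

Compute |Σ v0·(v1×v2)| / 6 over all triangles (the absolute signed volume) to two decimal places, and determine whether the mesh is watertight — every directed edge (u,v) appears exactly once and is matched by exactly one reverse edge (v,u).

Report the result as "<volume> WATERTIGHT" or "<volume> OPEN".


182.49 WATERTIGHT

Per-triangle v0·(v1×v2)/6:
  t1: +36.6791
  t2: +7.0503
  t3: +24.2530
  t4: +38.5720
  t5: +19.4764
  t6: +26.1459
  t7: +21.3693
  t8: +8.9432
Σ = +182.4892 → |volume| = 182.49

Directed edges: 24 total, each appears once with its reverse present → watertight.


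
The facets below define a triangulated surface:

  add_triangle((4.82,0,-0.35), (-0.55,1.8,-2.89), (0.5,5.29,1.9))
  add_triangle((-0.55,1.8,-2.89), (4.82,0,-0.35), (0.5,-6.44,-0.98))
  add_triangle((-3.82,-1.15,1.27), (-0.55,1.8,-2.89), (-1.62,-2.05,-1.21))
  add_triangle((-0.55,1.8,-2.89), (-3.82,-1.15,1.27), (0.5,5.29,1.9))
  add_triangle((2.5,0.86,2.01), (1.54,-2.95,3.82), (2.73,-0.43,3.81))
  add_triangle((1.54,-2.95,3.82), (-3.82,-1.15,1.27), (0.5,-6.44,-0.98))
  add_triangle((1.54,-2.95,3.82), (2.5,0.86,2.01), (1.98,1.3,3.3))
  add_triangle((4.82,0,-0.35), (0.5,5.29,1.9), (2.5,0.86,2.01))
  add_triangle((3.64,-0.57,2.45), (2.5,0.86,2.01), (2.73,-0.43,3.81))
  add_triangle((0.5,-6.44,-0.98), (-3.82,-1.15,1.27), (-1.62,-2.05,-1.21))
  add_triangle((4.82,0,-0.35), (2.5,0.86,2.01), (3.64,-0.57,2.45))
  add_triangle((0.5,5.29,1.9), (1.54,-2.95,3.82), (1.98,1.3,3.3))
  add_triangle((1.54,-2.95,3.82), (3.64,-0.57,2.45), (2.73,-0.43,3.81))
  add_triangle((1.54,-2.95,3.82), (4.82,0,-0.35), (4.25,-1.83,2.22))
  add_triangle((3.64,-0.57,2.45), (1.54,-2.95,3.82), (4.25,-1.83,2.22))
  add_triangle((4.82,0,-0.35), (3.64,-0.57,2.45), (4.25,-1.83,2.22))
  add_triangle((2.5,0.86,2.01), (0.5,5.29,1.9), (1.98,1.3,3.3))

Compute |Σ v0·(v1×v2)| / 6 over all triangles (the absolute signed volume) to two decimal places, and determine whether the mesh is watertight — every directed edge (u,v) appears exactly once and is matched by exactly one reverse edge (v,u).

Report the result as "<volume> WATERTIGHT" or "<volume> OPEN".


106.76 OPEN

Per-triangle v0·(v1×v2)/6:
  t1: +15.2511
  t2: +16.5225
  t3: +5.2447
  t4: +12.6405
  t5: -0.8689
  t6: +19.9455
  t7: +3.1423
  t8: +7.9755
  t9: +1.4981
  t10: +6.5276
  t11: +2.8787
  t12: +3.4465
  t13: +3.2373
  t14: +0.2122
  t15: +3.0191
  t16: +2.8325
  t17: +3.2562
Σ = +106.7613 → |volume| = 106.76

Directed edges: 51 total; 9 unmatched, e.g. (4.82,0,-0.35)→(0.5,-6.44,-0.98) → open.


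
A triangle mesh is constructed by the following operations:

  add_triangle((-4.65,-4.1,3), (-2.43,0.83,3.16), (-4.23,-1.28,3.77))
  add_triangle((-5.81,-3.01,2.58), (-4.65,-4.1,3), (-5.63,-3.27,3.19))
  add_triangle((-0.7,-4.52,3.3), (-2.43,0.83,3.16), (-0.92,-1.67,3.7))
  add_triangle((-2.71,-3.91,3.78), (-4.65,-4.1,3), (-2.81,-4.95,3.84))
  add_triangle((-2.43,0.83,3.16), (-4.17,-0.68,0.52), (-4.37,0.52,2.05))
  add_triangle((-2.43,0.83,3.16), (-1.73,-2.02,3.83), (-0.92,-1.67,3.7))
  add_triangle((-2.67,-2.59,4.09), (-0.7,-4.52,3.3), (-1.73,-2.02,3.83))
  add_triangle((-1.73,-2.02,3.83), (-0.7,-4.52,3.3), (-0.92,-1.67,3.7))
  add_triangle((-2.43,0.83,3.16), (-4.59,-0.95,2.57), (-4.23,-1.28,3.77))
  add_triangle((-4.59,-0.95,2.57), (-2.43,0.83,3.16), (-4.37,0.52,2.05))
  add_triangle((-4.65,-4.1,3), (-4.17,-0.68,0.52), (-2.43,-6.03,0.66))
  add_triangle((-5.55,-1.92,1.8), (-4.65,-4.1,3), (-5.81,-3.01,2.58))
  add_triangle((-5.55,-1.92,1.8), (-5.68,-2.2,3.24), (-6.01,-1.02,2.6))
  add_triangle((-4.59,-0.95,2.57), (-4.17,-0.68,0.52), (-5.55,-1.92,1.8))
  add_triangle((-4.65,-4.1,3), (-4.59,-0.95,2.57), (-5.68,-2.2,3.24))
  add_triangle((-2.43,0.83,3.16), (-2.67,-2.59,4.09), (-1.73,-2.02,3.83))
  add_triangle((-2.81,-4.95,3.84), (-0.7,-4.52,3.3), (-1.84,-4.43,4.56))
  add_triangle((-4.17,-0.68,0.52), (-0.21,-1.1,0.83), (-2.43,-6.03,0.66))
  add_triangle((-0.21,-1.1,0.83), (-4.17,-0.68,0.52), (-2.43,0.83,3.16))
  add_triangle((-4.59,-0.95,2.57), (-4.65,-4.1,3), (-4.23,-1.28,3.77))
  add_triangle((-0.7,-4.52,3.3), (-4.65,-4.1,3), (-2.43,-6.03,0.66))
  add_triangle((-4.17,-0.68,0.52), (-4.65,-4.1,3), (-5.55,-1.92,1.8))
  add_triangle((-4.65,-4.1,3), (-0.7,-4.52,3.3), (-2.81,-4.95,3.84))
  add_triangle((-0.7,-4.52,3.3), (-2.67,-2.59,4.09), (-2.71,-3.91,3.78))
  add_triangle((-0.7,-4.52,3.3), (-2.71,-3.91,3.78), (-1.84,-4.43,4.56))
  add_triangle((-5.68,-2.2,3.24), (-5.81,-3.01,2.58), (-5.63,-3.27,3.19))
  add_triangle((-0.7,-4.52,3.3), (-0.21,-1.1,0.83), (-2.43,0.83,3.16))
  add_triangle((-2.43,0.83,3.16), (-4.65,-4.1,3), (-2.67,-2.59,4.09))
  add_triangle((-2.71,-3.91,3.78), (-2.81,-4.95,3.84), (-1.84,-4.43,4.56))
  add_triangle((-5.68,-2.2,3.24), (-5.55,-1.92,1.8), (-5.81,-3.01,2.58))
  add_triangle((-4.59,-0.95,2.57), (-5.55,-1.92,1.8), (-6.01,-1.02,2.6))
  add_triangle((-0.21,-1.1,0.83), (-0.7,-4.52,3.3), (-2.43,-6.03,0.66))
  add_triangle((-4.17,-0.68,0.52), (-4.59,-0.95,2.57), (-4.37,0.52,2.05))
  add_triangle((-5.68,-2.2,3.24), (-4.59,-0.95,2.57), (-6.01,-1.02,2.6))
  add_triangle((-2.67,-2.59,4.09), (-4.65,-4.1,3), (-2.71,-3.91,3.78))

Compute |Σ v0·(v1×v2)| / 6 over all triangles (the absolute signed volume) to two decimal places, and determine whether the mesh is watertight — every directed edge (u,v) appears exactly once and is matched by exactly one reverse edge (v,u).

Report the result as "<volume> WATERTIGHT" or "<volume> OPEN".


Per-triangle v0·(v1×v2)/6:
  t1: +0.6248
  t2: +0.8098
  t3: -2.9052
  t4: +1.5040
  t5: -1.1648
  t6: +1.3774
  t7: +1.6779
  t8: +1.4750
  t9: +1.9860
  t10: +2.3655
  t11: +8.6469
  t12: +0.2231
  t13: +1.5109
  t14: +1.2540
  t15: +0.1674
  t16: +1.5879
  t17: +1.8442
  t18: -2.8829
  t19: -2.8012
  t20: +3.2414
  t21: +11.3271
  t22: +0.8660
  t23: +0.6735
  t24: +1.9047
  t25: -1.2973
  t26: +0.7417
  t27: -0.0606
  t28: +5.7449
  t29: +0.8702
  t30: +1.1418
  t31: -0.6754
  t32: -0.1421
  t33: +1.9221
  t34: +0.5893
  t35: +2.4185
Σ = +46.5667 → |volume| = 46.57

Directed edges: 105 total; 3 unmatched, e.g. (-4.65,-4.1,3)→(-5.63,-3.27,3.19) → open.

46.57 OPEN


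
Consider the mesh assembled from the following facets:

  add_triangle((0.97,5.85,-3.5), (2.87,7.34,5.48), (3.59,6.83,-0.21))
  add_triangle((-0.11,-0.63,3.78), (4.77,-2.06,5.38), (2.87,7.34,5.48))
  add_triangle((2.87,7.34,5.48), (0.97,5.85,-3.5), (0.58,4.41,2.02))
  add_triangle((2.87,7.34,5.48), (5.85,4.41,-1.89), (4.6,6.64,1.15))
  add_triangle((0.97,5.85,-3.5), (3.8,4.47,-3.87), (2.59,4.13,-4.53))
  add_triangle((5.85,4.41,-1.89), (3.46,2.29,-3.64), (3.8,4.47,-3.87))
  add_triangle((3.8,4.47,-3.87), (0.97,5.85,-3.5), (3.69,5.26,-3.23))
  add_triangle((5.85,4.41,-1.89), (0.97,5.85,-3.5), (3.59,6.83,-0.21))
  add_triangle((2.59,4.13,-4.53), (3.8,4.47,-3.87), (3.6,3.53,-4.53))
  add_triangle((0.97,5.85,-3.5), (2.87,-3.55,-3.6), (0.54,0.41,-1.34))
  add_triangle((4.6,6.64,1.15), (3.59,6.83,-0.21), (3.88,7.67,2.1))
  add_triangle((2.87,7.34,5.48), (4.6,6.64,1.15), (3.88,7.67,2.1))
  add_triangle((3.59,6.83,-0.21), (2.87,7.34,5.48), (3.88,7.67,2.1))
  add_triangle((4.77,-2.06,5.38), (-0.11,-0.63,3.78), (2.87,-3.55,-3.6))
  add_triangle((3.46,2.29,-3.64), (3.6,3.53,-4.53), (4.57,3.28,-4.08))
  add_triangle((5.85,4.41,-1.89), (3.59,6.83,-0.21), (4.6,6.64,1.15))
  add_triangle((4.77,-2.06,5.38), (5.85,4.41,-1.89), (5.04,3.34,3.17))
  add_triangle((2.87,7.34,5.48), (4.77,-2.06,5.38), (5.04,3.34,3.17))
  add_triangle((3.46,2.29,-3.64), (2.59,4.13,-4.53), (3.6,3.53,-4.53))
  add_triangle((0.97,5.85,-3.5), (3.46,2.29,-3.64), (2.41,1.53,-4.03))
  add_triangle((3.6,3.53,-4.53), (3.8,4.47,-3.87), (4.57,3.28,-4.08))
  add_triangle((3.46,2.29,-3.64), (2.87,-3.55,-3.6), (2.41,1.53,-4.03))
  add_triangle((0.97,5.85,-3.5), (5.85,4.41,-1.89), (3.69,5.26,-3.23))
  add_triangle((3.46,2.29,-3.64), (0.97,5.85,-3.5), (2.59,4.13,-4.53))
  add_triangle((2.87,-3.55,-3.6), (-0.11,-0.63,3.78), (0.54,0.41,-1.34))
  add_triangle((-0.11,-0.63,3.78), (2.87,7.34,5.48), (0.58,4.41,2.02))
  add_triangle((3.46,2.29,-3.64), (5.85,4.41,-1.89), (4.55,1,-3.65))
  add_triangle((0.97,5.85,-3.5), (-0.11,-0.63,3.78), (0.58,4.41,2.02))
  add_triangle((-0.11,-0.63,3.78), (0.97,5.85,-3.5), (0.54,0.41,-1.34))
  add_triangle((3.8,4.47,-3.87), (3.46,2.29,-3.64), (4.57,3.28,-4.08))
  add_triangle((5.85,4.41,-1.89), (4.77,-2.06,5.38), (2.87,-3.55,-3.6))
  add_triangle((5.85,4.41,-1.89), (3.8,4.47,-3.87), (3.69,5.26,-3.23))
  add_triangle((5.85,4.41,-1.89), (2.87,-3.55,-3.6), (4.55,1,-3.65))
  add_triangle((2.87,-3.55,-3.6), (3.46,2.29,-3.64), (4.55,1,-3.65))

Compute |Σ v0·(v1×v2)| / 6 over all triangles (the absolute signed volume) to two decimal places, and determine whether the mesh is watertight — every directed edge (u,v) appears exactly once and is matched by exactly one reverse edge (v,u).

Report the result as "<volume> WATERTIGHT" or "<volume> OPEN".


255.99 OPEN

Per-triangle v0·(v1×v2)/6:
  t1: +17.4055
  t2: +27.8364
  t3: +8.9632
  t4: +6.5128
  t5: +3.9199
  t6: +4.7678
  t7: +3.0374
  t8: +17.5526
  t9: +1.4372
  t10: +1.0573
  t11: +3.1847
  t12: +4.7857
  t13: +1.6431
  t14: +10.8539
  t15: +0.5909
  t16: +7.6610
  t17: +23.3601
  t18: +26.9878
  t19: +0.1597
  t20: +4.5818
  t21: +1.4027
  t22: +4.6751
  t23: +2.4705
  t24: -1.9674
  t25: -1.6351
  t26: +5.7379
  t27: +5.2991
  t28: -0.4766
  t29: -1.5602
  t30: -0.8016
  t31: +53.2941
  t32: +3.1950
  t33: +5.8117
  t34: +4.2457
Σ = +255.9894 → |volume| = 255.99

Directed edges: 102 total; 6 unmatched, e.g. (2.87,7.34,5.48)→(5.85,4.41,-1.89) → open.


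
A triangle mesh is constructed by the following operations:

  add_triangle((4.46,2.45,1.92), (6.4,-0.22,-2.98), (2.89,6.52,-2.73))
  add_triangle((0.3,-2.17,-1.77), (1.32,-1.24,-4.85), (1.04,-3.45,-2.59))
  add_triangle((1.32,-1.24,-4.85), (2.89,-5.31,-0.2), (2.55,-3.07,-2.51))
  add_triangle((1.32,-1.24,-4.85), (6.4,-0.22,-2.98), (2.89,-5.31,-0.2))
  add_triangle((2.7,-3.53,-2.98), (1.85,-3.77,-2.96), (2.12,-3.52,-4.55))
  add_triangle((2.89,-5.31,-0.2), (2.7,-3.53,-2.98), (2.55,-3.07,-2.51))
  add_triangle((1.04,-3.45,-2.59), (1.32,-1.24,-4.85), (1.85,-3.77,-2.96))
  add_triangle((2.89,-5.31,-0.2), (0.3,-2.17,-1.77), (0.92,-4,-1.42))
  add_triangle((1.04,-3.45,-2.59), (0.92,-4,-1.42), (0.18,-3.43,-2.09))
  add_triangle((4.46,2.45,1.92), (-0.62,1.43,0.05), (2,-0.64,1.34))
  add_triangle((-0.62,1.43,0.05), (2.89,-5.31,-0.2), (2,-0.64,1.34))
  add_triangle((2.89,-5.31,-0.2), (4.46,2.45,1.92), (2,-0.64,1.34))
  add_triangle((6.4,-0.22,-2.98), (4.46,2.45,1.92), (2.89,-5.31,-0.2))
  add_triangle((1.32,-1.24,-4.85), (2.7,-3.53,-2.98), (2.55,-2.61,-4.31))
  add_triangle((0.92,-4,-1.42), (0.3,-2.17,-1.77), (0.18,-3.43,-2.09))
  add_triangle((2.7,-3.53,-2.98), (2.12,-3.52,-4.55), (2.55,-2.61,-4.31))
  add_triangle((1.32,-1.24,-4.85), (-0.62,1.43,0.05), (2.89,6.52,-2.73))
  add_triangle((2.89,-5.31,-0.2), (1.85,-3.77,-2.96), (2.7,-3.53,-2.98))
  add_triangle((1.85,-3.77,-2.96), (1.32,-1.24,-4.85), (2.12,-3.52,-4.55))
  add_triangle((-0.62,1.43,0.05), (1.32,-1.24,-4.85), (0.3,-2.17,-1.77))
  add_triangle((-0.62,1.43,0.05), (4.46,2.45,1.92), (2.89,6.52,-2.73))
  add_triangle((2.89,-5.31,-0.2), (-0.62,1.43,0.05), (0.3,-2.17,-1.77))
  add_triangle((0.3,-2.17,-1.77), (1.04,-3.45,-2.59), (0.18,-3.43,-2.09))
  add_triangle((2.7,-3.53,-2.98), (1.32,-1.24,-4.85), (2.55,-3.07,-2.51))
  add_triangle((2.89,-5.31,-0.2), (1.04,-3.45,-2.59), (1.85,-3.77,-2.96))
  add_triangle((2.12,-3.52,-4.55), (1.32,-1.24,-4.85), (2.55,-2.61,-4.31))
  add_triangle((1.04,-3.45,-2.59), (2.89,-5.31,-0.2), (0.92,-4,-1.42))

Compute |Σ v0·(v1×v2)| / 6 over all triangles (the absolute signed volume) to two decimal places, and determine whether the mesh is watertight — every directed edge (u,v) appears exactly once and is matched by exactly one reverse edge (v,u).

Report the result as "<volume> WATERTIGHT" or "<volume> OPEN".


110.67 OPEN

Per-triangle v0·(v1×v2)/6:
  t1: +32.0633
  t2: +0.8747
  t3: -2.3701
  t4: +25.0002
  t5: +1.0348
  t6: +0.5649
  t7: +1.5373
  t8: -0.8884
  t9: +0.6976
  t10: +1.0400
  t11: -0.1967
  t12: +4.3224
  t13: +25.3951
  t14: -0.7784
  t15: -0.2900
  t16: +1.2236
  t17: +5.9976
  t18: +2.4508
  t19: +0.1579
  t20: +1.0500
  t21: +6.3924
  t22: -0.2395
  t23: +0.1680
  t24: +0.4695
  t25: +1.6497
  t26: +1.5484
  t27: +1.7957
Σ = +110.6705 → |volume| = 110.67

Directed edges: 81 total; 3 unmatched, e.g. (6.4,-0.22,-2.98)→(2.89,6.52,-2.73) → open.


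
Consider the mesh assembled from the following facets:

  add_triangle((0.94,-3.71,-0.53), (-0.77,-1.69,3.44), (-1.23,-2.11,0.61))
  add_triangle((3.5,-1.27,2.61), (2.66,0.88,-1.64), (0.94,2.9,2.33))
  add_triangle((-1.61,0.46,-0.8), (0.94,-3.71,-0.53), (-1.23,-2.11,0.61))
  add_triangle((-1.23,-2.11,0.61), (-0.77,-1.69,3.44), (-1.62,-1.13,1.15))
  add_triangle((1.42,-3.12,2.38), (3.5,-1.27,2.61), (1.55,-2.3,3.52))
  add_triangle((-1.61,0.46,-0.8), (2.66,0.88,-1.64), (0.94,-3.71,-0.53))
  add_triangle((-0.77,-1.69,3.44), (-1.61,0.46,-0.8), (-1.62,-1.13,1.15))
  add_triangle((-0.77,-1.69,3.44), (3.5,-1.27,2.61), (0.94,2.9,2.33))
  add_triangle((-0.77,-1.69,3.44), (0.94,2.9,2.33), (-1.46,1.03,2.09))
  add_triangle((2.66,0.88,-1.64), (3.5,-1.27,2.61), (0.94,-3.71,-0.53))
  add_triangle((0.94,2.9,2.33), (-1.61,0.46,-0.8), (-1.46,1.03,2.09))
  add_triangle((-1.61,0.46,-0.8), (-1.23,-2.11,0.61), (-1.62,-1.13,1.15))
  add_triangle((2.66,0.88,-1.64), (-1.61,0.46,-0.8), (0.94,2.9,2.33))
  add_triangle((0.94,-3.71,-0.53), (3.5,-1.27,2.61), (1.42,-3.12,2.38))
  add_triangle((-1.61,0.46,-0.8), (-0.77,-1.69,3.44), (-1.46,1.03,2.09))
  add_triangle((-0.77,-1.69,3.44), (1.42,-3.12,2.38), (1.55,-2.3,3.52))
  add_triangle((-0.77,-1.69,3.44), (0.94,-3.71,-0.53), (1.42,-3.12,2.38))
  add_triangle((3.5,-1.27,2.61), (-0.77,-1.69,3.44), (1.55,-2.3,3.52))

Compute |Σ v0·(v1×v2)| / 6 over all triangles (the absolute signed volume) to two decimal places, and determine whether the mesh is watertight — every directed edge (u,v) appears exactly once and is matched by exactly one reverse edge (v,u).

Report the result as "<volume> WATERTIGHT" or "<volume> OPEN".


Per-triangle v0·(v1×v2)/6:
  t1: +3.3416
  t2: +8.6043
  t3: +1.7863
  t4: +1.0600
  t5: +2.2531
  t6: +3.1738
  t7: +0.6319
  t8: +9.4608
  t9: +4.0243
  t10: +8.4461
  t11: +2.0874
  t12: +0.7693
  t13: +3.3380
  t14: +4.4666
  t15: +2.0716
  t16: +1.9759
  t17: +3.5265
  t18: +1.3528
Σ = +62.3702 → |volume| = 62.37

Directed edges: 54 total, each appears once with its reverse present → watertight.

62.37 WATERTIGHT


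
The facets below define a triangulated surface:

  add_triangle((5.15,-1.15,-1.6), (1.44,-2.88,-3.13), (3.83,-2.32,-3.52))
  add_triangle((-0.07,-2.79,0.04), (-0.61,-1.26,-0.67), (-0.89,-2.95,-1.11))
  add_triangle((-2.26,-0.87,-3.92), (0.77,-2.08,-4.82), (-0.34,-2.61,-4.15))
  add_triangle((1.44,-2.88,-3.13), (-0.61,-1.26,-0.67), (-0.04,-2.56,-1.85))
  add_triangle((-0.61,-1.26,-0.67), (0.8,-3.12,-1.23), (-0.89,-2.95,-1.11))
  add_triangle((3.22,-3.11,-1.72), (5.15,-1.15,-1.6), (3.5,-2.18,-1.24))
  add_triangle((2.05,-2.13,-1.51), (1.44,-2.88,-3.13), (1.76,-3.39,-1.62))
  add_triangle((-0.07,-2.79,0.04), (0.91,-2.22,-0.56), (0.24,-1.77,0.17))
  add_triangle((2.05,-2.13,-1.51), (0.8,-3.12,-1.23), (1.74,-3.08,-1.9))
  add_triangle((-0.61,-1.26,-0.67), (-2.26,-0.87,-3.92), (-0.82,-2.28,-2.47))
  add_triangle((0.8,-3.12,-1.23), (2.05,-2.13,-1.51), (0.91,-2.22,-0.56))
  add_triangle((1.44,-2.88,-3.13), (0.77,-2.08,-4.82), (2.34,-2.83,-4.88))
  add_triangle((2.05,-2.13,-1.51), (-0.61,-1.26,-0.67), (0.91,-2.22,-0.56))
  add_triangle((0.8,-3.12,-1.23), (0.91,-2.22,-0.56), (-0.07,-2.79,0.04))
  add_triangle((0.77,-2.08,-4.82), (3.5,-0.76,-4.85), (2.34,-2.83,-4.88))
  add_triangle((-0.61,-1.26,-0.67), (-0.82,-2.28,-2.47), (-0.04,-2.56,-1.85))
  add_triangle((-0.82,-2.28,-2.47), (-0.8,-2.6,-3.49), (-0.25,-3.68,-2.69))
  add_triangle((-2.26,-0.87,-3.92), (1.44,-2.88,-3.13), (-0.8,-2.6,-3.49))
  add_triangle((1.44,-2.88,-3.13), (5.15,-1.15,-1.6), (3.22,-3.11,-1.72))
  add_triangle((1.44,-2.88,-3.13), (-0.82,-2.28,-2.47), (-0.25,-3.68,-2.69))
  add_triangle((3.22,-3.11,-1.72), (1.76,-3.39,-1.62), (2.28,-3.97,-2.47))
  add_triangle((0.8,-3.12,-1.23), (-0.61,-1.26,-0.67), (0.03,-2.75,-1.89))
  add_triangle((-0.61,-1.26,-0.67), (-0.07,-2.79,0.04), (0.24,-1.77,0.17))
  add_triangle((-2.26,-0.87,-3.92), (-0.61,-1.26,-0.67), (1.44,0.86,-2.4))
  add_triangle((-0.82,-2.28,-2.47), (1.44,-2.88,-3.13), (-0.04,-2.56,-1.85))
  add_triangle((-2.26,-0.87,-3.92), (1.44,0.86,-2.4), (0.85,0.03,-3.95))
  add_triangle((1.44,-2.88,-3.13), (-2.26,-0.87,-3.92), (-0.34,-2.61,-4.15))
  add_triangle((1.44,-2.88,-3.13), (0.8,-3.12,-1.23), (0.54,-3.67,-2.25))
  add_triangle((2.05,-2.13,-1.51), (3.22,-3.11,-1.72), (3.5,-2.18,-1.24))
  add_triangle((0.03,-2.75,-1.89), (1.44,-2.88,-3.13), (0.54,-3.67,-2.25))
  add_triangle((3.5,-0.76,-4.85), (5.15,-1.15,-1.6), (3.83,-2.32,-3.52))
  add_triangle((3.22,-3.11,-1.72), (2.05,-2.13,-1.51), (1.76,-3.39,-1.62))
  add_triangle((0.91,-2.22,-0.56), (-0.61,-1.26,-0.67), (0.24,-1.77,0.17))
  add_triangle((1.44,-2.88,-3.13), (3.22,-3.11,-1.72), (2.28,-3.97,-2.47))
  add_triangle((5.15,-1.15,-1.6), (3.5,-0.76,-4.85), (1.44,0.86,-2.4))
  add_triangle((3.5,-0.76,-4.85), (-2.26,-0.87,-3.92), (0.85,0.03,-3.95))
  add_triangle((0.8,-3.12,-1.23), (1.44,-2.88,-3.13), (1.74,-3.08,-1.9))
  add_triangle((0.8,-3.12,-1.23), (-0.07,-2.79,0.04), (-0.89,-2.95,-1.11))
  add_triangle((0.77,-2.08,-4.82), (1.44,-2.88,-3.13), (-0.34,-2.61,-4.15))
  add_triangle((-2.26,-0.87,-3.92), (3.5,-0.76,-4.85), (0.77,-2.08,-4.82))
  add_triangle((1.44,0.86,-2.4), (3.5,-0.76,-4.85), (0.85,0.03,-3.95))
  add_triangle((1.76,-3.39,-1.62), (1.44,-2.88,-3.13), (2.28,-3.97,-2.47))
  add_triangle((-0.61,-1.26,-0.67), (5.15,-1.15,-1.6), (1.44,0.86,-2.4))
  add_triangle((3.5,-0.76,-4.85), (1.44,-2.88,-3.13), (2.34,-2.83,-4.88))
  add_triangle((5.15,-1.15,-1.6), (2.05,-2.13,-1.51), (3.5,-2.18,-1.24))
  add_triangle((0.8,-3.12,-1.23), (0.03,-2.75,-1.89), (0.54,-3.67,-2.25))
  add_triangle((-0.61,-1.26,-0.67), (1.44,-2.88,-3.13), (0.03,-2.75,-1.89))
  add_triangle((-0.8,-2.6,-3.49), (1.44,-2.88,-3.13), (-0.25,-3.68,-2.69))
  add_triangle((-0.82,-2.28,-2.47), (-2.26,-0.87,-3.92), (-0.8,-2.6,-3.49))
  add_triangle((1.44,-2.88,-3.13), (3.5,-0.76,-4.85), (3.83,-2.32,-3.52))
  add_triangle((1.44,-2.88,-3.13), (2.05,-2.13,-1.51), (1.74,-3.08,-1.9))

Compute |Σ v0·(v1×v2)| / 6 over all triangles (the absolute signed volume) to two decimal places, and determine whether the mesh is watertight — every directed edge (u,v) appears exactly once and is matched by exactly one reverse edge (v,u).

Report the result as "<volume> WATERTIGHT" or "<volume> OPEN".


Per-triangle v0·(v1×v2)/6:
  t1: +1.7442
  t2: +0.0488
  t3: +2.5612
  t4: -0.1117
  t5: +0.1740
  t6: +0.5506
  t7: -0.9509
  t8: +0.1432
  t9: +0.2051
  t10: +0.6917
  t11: +0.3653
  t12: +1.3702
  t13: -0.5588
  t14: +0.3307
  t15: +3.2561
  t16: +0.2876
  t17: +0.3412
  t18: +2.1389
  t19: +3.9251
  t20: -1.2240
  t21: +0.4907
  t22: +0.3302
  t23: -0.0521
  t24: -1.8466
  t25: +0.8720
  t26: +1.1728
  t27: -0.6496
  t28: +0.7089
  t29: -0.2166
  t30: +0.4395
  t31: +4.7737
  t32: -0.3216
  t33: -0.3202
  t34: +1.2392
  t35: +3.7798
  t36: +3.0831
  t37: +0.7354
  t38: +0.9543
  t39: +1.8507
  t40: +4.8893
  t41: +1.8457
  t42: +0.2347
  t43: -3.2117
  t44: +0.9155
  t45: -0.8290
  t46: +0.1139
  t47: +0.2024
  t48: +1.9864
  t49: +0.6510
  t50: +3.6617
  t51: +0.6070
Σ = +43.3792 → |volume| = 43.38

Directed edges: 153 total; 3 unmatched, e.g. (2.05,-2.13,-1.51)→(-0.61,-1.26,-0.67) → open.

43.38 OPEN
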